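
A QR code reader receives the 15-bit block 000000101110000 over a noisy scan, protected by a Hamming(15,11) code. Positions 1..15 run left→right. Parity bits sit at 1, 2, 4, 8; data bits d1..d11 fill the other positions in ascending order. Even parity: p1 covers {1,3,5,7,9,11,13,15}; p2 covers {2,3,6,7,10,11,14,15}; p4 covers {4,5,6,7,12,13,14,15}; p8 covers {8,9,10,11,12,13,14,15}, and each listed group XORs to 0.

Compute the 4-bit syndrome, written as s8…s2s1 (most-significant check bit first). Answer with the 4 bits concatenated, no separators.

s1 (pos 1,3,5,7,9,11,13,15): 0⊕0⊕0⊕1⊕1⊕1⊕0⊕0 = 1
s2 (pos 2,3,6,7,10,11,14,15): 0⊕0⊕0⊕1⊕1⊕1⊕0⊕0 = 1
s4 (pos 4,5,6,7,12,13,14,15): 0⊕0⊕0⊕1⊕0⊕0⊕0⊕0 = 1
s8 (pos 8,9,10,11,12,13,14,15): 0⊕1⊕1⊕1⊕0⊕0⊕0⊕0 = 1
Syndrome s8…s1 = 1111 → error at position 15.

1111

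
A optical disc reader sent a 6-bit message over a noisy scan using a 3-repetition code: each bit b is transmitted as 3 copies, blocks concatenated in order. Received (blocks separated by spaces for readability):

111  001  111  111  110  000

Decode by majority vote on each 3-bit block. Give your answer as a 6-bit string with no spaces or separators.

101110

Block 1 (111): 3 ones → 1
Block 2 (001): 1 one → 0
Block 3 (111): 3 ones → 1
Block 4 (111): 3 ones → 1
Block 5 (110): 2 ones → 1
Block 6 (000): 0 ones → 0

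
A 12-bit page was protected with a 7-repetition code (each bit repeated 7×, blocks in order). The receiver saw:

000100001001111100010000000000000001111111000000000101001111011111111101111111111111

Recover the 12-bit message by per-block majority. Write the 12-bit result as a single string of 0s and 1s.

Block 1 (0001000): 1 one → 0
Block 2 (0100111): 4 ones → 1
Block 3 (1100010): 3 ones → 0
Block 4 (0000000): 0 ones → 0
Block 5 (0000000): 0 ones → 0
Block 6 (1111111): 7 ones → 1
Block 7 (0000000): 0 ones → 0
Block 8 (0010100): 2 ones → 0
Block 9 (1111011): 6 ones → 1
Block 10 (1111111): 7 ones → 1
Block 11 (0111111): 6 ones → 1
Block 12 (1111111): 7 ones → 1

010001001111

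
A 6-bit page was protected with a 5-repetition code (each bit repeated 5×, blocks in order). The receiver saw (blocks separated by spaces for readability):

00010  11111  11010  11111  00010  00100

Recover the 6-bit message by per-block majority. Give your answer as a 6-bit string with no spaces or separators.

011100

Block 1 (00010): 1 one → 0
Block 2 (11111): 5 ones → 1
Block 3 (11010): 3 ones → 1
Block 4 (11111): 5 ones → 1
Block 5 (00010): 1 one → 0
Block 6 (00100): 1 one → 0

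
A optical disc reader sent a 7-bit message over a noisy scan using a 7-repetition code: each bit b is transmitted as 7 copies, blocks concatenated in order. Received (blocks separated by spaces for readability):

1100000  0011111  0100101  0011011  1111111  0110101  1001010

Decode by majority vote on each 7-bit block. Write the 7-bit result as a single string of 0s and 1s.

0101110

Block 1 (1100000): 2 ones → 0
Block 2 (0011111): 5 ones → 1
Block 3 (0100101): 3 ones → 0
Block 4 (0011011): 4 ones → 1
Block 5 (1111111): 7 ones → 1
Block 6 (0110101): 4 ones → 1
Block 7 (1001010): 3 ones → 0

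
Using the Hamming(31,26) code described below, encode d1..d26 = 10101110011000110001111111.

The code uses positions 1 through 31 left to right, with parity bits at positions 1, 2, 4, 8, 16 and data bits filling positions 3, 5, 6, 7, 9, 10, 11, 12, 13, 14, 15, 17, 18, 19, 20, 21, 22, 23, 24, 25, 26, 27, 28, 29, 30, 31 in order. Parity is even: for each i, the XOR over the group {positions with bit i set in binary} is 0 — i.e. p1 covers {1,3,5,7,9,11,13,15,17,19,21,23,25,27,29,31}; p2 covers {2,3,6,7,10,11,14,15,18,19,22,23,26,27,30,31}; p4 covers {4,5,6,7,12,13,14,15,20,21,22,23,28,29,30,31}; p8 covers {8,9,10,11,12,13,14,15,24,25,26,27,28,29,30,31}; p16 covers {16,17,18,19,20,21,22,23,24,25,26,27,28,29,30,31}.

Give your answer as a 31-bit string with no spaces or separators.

Place data at non-parity positions: p1 p2 1 p4 0 1 0 p8 1 1 1 0 0 1 1 p16 0 0 0 1 1 0 0 0 1 1 1 1 1 1 1
p1 (pos 1,3,5,7,9,11,13,15,17,19,21,23,25,27,29,31): XOR of data positions = 1⊕0⊕0⊕1⊕1⊕0⊕1⊕0⊕0⊕1⊕0⊕1⊕1⊕1⊕1 = 1
p2 (pos 2,3,6,7,10,11,14,15,18,19,22,23,26,27,30,31): XOR of data positions = 1⊕1⊕0⊕1⊕1⊕1⊕1⊕0⊕0⊕0⊕0⊕1⊕1⊕1⊕1 = 0
p4 (pos 4,5,6,7,12,13,14,15,20,21,22,23,28,29,30,31): XOR of data positions = 0⊕1⊕0⊕0⊕0⊕1⊕1⊕1⊕1⊕0⊕0⊕1⊕1⊕1⊕1 = 1
p8 (pos 8,9,10,11,12,13,14,15,24,25,26,27,28,29,30,31): XOR of data positions = 1⊕1⊕1⊕0⊕0⊕1⊕1⊕0⊕1⊕1⊕1⊕1⊕1⊕1⊕1 = 0
p16 (pos 16,17,18,19,20,21,22,23,24,25,26,27,28,29,30,31): XOR of data positions = 0⊕0⊕0⊕1⊕1⊕0⊕0⊕0⊕1⊕1⊕1⊕1⊕1⊕1⊕1 = 1
Codeword: 1011010011100111000110001111111

1011010011100111000110001111111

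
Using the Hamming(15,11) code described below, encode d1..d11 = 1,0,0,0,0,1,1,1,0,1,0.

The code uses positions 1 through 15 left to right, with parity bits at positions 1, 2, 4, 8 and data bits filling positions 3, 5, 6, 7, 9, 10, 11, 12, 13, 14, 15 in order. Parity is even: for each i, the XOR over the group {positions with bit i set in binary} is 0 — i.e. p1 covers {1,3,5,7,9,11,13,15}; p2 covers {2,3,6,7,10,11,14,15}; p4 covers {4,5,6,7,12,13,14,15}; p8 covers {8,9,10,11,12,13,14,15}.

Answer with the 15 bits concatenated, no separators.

Place data at non-parity positions: p1 p2 1 p4 0 0 0 p8 0 1 1 1 0 1 0
p1 (pos 1,3,5,7,9,11,13,15): XOR of data positions = 1⊕0⊕0⊕0⊕1⊕0⊕0 = 0
p2 (pos 2,3,6,7,10,11,14,15): XOR of data positions = 1⊕0⊕0⊕1⊕1⊕1⊕0 = 0
p4 (pos 4,5,6,7,12,13,14,15): XOR of data positions = 0⊕0⊕0⊕1⊕0⊕1⊕0 = 0
p8 (pos 8,9,10,11,12,13,14,15): XOR of data positions = 0⊕1⊕1⊕1⊕0⊕1⊕0 = 0
Codeword: 001000000111010

001000000111010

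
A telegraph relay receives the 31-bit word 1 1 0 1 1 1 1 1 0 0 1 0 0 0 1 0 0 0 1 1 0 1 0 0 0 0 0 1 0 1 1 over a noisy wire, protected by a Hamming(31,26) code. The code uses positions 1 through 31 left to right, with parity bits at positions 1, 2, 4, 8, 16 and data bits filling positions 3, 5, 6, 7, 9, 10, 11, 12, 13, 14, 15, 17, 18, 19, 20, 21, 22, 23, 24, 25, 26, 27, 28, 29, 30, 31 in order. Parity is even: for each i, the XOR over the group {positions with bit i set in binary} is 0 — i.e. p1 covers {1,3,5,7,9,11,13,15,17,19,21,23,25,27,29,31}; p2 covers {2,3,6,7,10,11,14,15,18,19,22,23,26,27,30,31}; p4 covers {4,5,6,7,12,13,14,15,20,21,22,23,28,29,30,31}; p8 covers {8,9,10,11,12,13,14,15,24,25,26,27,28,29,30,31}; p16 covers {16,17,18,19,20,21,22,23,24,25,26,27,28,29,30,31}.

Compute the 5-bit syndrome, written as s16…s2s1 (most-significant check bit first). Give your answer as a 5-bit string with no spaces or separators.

00011

s1 (pos 1,3,5,7,9,11,13,15,17,19,21,23,25,27,29,31): 1⊕0⊕1⊕1⊕0⊕1⊕0⊕1⊕0⊕1⊕0⊕0⊕0⊕0⊕0⊕1 = 1
s2 (pos 2,3,6,7,10,11,14,15,18,19,22,23,26,27,30,31): 1⊕0⊕1⊕1⊕0⊕1⊕0⊕1⊕0⊕1⊕1⊕0⊕0⊕0⊕1⊕1 = 1
s4 (pos 4,5,6,7,12,13,14,15,20,21,22,23,28,29,30,31): 1⊕1⊕1⊕1⊕0⊕0⊕0⊕1⊕1⊕0⊕1⊕0⊕1⊕0⊕1⊕1 = 0
s8 (pos 8,9,10,11,12,13,14,15,24,25,26,27,28,29,30,31): 1⊕0⊕0⊕1⊕0⊕0⊕0⊕1⊕0⊕0⊕0⊕0⊕1⊕0⊕1⊕1 = 0
s16 (pos 16,17,18,19,20,21,22,23,24,25,26,27,28,29,30,31): 0⊕0⊕0⊕1⊕1⊕0⊕1⊕0⊕0⊕0⊕0⊕0⊕1⊕0⊕1⊕1 = 0
Syndrome s16…s1 = 00011 → error at position 3.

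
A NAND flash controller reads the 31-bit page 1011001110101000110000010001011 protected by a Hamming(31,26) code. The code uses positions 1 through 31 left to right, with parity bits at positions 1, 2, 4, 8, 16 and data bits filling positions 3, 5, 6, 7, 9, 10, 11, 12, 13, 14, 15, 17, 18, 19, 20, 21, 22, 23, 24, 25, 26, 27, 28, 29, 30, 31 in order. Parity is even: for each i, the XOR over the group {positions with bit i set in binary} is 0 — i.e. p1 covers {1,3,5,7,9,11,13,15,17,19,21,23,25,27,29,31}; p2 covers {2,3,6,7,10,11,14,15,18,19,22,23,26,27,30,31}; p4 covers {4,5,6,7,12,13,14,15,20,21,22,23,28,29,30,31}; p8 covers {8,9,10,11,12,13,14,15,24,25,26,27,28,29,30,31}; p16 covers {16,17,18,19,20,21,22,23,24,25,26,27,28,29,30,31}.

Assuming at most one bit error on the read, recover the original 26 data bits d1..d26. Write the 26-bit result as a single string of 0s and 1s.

10011010100110000010001011

s1 (pos 1,3,5,7,9,11,13,15,17,19,21,23,25,27,29,31): 1⊕1⊕0⊕1⊕1⊕1⊕1⊕0⊕1⊕0⊕0⊕0⊕0⊕0⊕0⊕1 = 0
s2 (pos 2,3,6,7,10,11,14,15,18,19,22,23,26,27,30,31): 0⊕1⊕0⊕1⊕0⊕1⊕0⊕0⊕1⊕0⊕0⊕0⊕0⊕0⊕1⊕1 = 0
s4 (pos 4,5,6,7,12,13,14,15,20,21,22,23,28,29,30,31): 1⊕0⊕0⊕1⊕0⊕1⊕0⊕0⊕0⊕0⊕0⊕0⊕1⊕0⊕1⊕1 = 0
s8 (pos 8,9,10,11,12,13,14,15,24,25,26,27,28,29,30,31): 1⊕1⊕0⊕1⊕0⊕1⊕0⊕0⊕1⊕0⊕0⊕0⊕1⊕0⊕1⊕1 = 0
s16 (pos 16,17,18,19,20,21,22,23,24,25,26,27,28,29,30,31): 0⊕1⊕1⊕0⊕0⊕0⊕0⊕0⊕1⊕0⊕0⊕0⊕1⊕0⊕1⊕1 = 0
Syndrome s16…s1 = 00000 → no error.
Read data bits from positions 3,5,6,7,9,10,11,12,13,14,15,17,18,19,20,21,22,23,24,25,26,27,28,29,30,31: 10011010100110000010001011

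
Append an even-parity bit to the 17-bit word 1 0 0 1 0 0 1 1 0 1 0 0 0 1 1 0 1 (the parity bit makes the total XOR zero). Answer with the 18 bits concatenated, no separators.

XOR of the 17 data bits: 1⊕0⊕0⊕1⊕0⊕0⊕1⊕1⊕0⊕1⊕0⊕0⊕0⊕1⊕1⊕0⊕1 = 0
Parity bit = 0 (so all 18 bits XOR to 0).

100100110100011010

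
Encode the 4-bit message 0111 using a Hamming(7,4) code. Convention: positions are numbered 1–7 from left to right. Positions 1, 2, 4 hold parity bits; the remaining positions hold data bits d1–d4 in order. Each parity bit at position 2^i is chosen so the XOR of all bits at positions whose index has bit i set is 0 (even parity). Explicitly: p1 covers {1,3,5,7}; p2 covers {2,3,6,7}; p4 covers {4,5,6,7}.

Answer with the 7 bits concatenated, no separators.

Place data at non-parity positions: p1 p2 0 p4 1 1 1
p1 (pos 1,3,5,7): XOR of data positions = 0⊕1⊕1 = 0
p2 (pos 2,3,6,7): XOR of data positions = 0⊕1⊕1 = 0
p4 (pos 4,5,6,7): XOR of data positions = 1⊕1⊕1 = 1
Codeword: 0001111

0001111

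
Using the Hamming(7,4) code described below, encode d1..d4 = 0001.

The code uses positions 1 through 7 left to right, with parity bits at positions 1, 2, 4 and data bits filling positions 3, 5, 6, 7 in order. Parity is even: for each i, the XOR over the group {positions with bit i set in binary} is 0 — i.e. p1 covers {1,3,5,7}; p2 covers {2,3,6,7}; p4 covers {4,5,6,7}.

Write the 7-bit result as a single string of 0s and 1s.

Place data at non-parity positions: p1 p2 0 p4 0 0 1
p1 (pos 1,3,5,7): XOR of data positions = 0⊕0⊕1 = 1
p2 (pos 2,3,6,7): XOR of data positions = 0⊕0⊕1 = 1
p4 (pos 4,5,6,7): XOR of data positions = 0⊕0⊕1 = 1
Codeword: 1101001

1101001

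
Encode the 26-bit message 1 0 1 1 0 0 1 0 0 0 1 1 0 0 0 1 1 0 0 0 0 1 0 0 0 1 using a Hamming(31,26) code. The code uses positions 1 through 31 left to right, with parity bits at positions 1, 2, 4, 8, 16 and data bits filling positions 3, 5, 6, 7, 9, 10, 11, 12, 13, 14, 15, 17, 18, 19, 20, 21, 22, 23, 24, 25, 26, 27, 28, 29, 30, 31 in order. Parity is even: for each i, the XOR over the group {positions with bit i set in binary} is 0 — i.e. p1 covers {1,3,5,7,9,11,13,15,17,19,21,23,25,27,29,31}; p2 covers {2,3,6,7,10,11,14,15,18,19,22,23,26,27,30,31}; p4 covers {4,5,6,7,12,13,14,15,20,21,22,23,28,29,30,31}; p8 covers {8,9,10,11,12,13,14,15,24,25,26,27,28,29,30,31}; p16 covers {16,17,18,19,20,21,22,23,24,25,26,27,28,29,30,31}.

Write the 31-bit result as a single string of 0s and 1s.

Place data at non-parity positions: p1 p2 1 p4 0 1 1 p8 0 0 1 0 0 0 1 p16 1 0 0 0 1 1 0 0 0 0 1 0 0 0 1
p1 (pos 1,3,5,7,9,11,13,15,17,19,21,23,25,27,29,31): XOR of data positions = 1⊕0⊕1⊕0⊕1⊕0⊕1⊕1⊕0⊕1⊕0⊕0⊕1⊕0⊕1 = 0
p2 (pos 2,3,6,7,10,11,14,15,18,19,22,23,26,27,30,31): XOR of data positions = 1⊕1⊕1⊕0⊕1⊕0⊕1⊕0⊕0⊕1⊕0⊕0⊕1⊕0⊕1 = 0
p4 (pos 4,5,6,7,12,13,14,15,20,21,22,23,28,29,30,31): XOR of data positions = 0⊕1⊕1⊕0⊕0⊕0⊕1⊕0⊕1⊕1⊕0⊕0⊕0⊕0⊕1 = 0
p8 (pos 8,9,10,11,12,13,14,15,24,25,26,27,28,29,30,31): XOR of data positions = 0⊕0⊕1⊕0⊕0⊕0⊕1⊕0⊕0⊕0⊕1⊕0⊕0⊕0⊕1 = 0
p16 (pos 16,17,18,19,20,21,22,23,24,25,26,27,28,29,30,31): XOR of data positions = 1⊕0⊕0⊕0⊕1⊕1⊕0⊕0⊕0⊕0⊕1⊕0⊕0⊕0⊕1 = 1
Codeword: 0010011000100011100011000010001

0010011000100011100011000010001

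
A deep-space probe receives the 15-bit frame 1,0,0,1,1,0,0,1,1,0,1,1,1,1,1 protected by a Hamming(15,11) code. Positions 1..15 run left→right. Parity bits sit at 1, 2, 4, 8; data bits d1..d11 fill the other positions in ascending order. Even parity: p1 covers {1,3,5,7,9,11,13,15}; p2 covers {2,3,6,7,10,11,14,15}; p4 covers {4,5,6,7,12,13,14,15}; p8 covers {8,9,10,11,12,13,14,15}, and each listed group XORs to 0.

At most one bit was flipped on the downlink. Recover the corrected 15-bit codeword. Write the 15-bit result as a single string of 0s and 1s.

s1 (pos 1,3,5,7,9,11,13,15): 1⊕0⊕1⊕0⊕1⊕1⊕1⊕1 = 0
s2 (pos 2,3,6,7,10,11,14,15): 0⊕0⊕0⊕0⊕0⊕1⊕1⊕1 = 1
s4 (pos 4,5,6,7,12,13,14,15): 1⊕1⊕0⊕0⊕1⊕1⊕1⊕1 = 0
s8 (pos 8,9,10,11,12,13,14,15): 1⊕1⊕0⊕1⊕1⊕1⊕1⊕1 = 1
Syndrome s8…s1 = 1010 → error at position 10.
Flip position 10: 100110011011111 → 100110011111111

100110011111111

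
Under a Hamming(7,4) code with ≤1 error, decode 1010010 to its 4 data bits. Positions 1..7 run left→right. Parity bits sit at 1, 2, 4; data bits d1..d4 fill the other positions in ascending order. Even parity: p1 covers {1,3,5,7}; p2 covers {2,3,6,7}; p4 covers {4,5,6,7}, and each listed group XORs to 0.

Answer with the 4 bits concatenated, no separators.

s1 (pos 1,3,5,7): 1⊕1⊕0⊕0 = 0
s2 (pos 2,3,6,7): 0⊕1⊕1⊕0 = 0
s4 (pos 4,5,6,7): 0⊕0⊕1⊕0 = 1
Syndrome s4…s1 = 100 → error at position 4.
Flip position 4: 1010010 → 1011010
Read data bits from positions 3,5,6,7: 1010

1010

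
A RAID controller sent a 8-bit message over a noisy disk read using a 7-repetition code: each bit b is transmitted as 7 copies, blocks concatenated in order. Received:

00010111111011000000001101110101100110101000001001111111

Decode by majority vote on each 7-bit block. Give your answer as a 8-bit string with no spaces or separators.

Block 1 (0001011): 3 ones → 0
Block 2 (1111011): 6 ones → 1
Block 3 (0000000): 0 ones → 0
Block 4 (0110111): 5 ones → 1
Block 5 (0101100): 3 ones → 0
Block 6 (1101010): 4 ones → 1
Block 7 (0000100): 1 one → 0
Block 8 (1111111): 7 ones → 1

01010101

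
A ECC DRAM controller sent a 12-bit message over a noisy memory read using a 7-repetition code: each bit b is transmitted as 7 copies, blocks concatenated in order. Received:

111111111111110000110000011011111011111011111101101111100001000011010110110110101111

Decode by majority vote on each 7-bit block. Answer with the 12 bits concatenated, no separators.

110011110111

Block 1 (1111111): 7 ones → 1
Block 2 (1111111): 7 ones → 1
Block 3 (0000110): 2 ones → 0
Block 4 (0000110): 2 ones → 0
Block 5 (1111101): 6 ones → 1
Block 6 (1111011): 6 ones → 1
Block 7 (1111011): 6 ones → 1
Block 8 (0111110): 5 ones → 1
Block 9 (0001000): 1 one → 0
Block 10 (0110101): 4 ones → 1
Block 11 (1011011): 5 ones → 1
Block 12 (0101111): 5 ones → 1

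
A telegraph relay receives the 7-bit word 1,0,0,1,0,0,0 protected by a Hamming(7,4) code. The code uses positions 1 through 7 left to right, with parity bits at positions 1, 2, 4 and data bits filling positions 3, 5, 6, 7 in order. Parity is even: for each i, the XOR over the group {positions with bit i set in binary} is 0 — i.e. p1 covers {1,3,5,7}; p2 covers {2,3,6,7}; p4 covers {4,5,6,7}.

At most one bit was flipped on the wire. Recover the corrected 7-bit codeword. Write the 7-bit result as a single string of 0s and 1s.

s1 (pos 1,3,5,7): 1⊕0⊕0⊕0 = 1
s2 (pos 2,3,6,7): 0⊕0⊕0⊕0 = 0
s4 (pos 4,5,6,7): 1⊕0⊕0⊕0 = 1
Syndrome s4…s1 = 101 → error at position 5.
Flip position 5: 1001000 → 1001100

1001100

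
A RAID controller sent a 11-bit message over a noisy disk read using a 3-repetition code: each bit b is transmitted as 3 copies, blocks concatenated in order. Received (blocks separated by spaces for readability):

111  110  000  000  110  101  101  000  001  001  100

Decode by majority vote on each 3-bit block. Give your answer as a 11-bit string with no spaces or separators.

11001110000

Block 1 (111): 3 ones → 1
Block 2 (110): 2 ones → 1
Block 3 (000): 0 ones → 0
Block 4 (000): 0 ones → 0
Block 5 (110): 2 ones → 1
Block 6 (101): 2 ones → 1
Block 7 (101): 2 ones → 1
Block 8 (000): 0 ones → 0
Block 9 (001): 1 one → 0
Block 10 (001): 1 one → 0
Block 11 (100): 1 one → 0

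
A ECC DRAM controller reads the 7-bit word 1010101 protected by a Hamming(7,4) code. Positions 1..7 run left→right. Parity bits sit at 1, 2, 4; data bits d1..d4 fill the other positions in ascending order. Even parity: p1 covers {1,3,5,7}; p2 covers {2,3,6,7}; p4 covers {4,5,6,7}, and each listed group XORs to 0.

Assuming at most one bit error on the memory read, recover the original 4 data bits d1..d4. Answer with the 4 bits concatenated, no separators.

1101

s1 (pos 1,3,5,7): 1⊕1⊕1⊕1 = 0
s2 (pos 2,3,6,7): 0⊕1⊕0⊕1 = 0
s4 (pos 4,5,6,7): 0⊕1⊕0⊕1 = 0
Syndrome s4…s1 = 000 → no error.
Read data bits from positions 3,5,6,7: 1101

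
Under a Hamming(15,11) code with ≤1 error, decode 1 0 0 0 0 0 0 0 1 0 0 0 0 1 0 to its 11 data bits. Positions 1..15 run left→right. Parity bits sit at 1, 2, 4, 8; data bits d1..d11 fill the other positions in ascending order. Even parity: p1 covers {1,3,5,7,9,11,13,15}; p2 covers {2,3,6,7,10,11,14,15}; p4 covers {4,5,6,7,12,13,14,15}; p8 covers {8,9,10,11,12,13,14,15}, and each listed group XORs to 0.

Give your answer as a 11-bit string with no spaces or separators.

00101000010

s1 (pos 1,3,5,7,9,11,13,15): 1⊕0⊕0⊕0⊕1⊕0⊕0⊕0 = 0
s2 (pos 2,3,6,7,10,11,14,15): 0⊕0⊕0⊕0⊕0⊕0⊕1⊕0 = 1
s4 (pos 4,5,6,7,12,13,14,15): 0⊕0⊕0⊕0⊕0⊕0⊕1⊕0 = 1
s8 (pos 8,9,10,11,12,13,14,15): 0⊕1⊕0⊕0⊕0⊕0⊕1⊕0 = 0
Syndrome s8…s1 = 0110 → error at position 6.
Flip position 6: 100000001000010 → 100001001000010
Read data bits from positions 3,5,6,7,9,10,11,12,13,14,15: 00101000010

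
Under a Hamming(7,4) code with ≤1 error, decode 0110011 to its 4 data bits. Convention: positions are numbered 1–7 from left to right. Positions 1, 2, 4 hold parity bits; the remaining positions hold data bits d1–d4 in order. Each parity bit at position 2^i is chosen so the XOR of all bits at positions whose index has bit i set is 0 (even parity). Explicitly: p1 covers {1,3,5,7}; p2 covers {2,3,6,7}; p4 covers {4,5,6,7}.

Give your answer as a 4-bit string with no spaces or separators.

s1 (pos 1,3,5,7): 0⊕1⊕0⊕1 = 0
s2 (pos 2,3,6,7): 1⊕1⊕1⊕1 = 0
s4 (pos 4,5,6,7): 0⊕0⊕1⊕1 = 0
Syndrome s4…s1 = 000 → no error.
Read data bits from positions 3,5,6,7: 1011

1011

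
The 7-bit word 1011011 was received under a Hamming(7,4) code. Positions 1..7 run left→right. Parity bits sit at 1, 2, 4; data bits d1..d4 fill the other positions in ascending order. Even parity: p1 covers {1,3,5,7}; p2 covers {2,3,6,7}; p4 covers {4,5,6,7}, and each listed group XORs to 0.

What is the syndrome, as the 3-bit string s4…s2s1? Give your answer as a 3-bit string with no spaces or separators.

s1 (pos 1,3,5,7): 1⊕1⊕0⊕1 = 1
s2 (pos 2,3,6,7): 0⊕1⊕1⊕1 = 1
s4 (pos 4,5,6,7): 1⊕0⊕1⊕1 = 1
Syndrome s4…s1 = 111 → error at position 7.

111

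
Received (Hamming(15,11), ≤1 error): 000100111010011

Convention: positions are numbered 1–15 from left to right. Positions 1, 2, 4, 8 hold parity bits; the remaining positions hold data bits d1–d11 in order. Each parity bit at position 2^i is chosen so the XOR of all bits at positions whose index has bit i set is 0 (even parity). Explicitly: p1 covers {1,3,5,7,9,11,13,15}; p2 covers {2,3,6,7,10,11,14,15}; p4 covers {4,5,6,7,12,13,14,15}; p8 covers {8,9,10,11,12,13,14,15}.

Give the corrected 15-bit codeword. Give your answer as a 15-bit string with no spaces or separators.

000100101010011

s1 (pos 1,3,5,7,9,11,13,15): 0⊕0⊕0⊕1⊕1⊕1⊕0⊕1 = 0
s2 (pos 2,3,6,7,10,11,14,15): 0⊕0⊕0⊕1⊕0⊕1⊕1⊕1 = 0
s4 (pos 4,5,6,7,12,13,14,15): 1⊕0⊕0⊕1⊕0⊕0⊕1⊕1 = 0
s8 (pos 8,9,10,11,12,13,14,15): 1⊕1⊕0⊕1⊕0⊕0⊕1⊕1 = 1
Syndrome s8…s1 = 1000 → error at position 8.
Flip position 8: 000100111010011 → 000100101010011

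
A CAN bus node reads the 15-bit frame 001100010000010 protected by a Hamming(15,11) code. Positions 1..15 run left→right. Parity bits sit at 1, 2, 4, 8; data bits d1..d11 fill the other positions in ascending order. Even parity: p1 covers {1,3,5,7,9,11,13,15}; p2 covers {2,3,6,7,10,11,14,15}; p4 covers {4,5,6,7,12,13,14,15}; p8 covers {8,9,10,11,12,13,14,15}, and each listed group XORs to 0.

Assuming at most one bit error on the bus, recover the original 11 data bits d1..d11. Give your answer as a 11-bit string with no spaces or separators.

10000000010

s1 (pos 1,3,5,7,9,11,13,15): 0⊕1⊕0⊕0⊕0⊕0⊕0⊕0 = 1
s2 (pos 2,3,6,7,10,11,14,15): 0⊕1⊕0⊕0⊕0⊕0⊕1⊕0 = 0
s4 (pos 4,5,6,7,12,13,14,15): 1⊕0⊕0⊕0⊕0⊕0⊕1⊕0 = 0
s8 (pos 8,9,10,11,12,13,14,15): 1⊕0⊕0⊕0⊕0⊕0⊕1⊕0 = 0
Syndrome s8…s1 = 0001 → error at position 1.
Flip position 1: 001100010000010 → 101100010000010
Read data bits from positions 3,5,6,7,9,10,11,12,13,14,15: 10000000010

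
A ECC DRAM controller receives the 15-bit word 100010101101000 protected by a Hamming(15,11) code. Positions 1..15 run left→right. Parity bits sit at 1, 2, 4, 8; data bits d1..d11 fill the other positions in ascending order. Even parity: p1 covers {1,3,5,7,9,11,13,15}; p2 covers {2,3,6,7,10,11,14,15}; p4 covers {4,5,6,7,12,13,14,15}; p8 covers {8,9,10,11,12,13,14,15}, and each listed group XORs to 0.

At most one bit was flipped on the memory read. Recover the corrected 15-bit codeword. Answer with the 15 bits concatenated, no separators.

s1 (pos 1,3,5,7,9,11,13,15): 1⊕0⊕1⊕1⊕1⊕0⊕0⊕0 = 0
s2 (pos 2,3,6,7,10,11,14,15): 0⊕0⊕0⊕1⊕1⊕0⊕0⊕0 = 0
s4 (pos 4,5,6,7,12,13,14,15): 0⊕1⊕0⊕1⊕1⊕0⊕0⊕0 = 1
s8 (pos 8,9,10,11,12,13,14,15): 0⊕1⊕1⊕0⊕1⊕0⊕0⊕0 = 1
Syndrome s8…s1 = 1100 → error at position 12.
Flip position 12: 100010101101000 → 100010101100000

100010101100000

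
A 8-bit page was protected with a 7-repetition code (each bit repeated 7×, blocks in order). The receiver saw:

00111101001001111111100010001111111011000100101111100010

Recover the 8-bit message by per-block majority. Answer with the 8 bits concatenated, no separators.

Block 1 (0011110): 4 ones → 1
Block 2 (1001001): 3 ones → 0
Block 3 (1111111): 7 ones → 1
Block 4 (0001000): 1 one → 0
Block 5 (1111111): 7 ones → 1
Block 6 (0110001): 3 ones → 0
Block 7 (0010111): 4 ones → 1
Block 8 (1100010): 3 ones → 0

10101010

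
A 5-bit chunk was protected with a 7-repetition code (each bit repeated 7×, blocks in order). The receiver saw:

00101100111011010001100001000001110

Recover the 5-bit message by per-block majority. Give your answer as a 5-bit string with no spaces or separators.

01000

Block 1 (0010110): 3 ones → 0
Block 2 (0111011): 5 ones → 1
Block 3 (0100011): 3 ones → 0
Block 4 (0000100): 1 one → 0
Block 5 (0001110): 3 ones → 0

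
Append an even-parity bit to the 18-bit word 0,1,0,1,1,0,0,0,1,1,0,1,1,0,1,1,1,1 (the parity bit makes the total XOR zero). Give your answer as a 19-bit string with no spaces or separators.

0101100011011011111

XOR of the 18 data bits: 0⊕1⊕0⊕1⊕1⊕0⊕0⊕0⊕1⊕1⊕0⊕1⊕1⊕0⊕1⊕1⊕1⊕1 = 1
Parity bit = 1 (so all 19 bits XOR to 0).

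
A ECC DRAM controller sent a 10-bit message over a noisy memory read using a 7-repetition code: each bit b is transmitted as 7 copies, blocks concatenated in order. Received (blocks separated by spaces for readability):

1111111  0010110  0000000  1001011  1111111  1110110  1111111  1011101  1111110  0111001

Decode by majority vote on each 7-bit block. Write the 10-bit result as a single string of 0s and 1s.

1001111111

Block 1 (1111111): 7 ones → 1
Block 2 (0010110): 3 ones → 0
Block 3 (0000000): 0 ones → 0
Block 4 (1001011): 4 ones → 1
Block 5 (1111111): 7 ones → 1
Block 6 (1110110): 5 ones → 1
Block 7 (1111111): 7 ones → 1
Block 8 (1011101): 5 ones → 1
Block 9 (1111110): 6 ones → 1
Block 10 (0111001): 4 ones → 1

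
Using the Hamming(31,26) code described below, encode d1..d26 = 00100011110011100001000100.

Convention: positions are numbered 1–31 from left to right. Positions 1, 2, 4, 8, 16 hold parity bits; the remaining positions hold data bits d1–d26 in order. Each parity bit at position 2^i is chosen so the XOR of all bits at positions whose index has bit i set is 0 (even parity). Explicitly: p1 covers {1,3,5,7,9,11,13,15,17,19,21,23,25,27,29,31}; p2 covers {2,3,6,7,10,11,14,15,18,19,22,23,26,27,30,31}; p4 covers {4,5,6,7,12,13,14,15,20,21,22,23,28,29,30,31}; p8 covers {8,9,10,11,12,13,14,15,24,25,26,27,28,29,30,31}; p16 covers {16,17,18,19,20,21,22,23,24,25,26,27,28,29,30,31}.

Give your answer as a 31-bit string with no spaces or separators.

Place data at non-parity positions: p1 p2 0 p4 0 1 0 p8 0 0 1 1 1 1 0 p16 0 1 1 1 0 0 0 0 1 0 0 0 1 0 0
p1 (pos 1,3,5,7,9,11,13,15,17,19,21,23,25,27,29,31): XOR of data positions = 0⊕0⊕0⊕0⊕1⊕1⊕0⊕0⊕1⊕0⊕0⊕1⊕0⊕1⊕0 = 1
p2 (pos 2,3,6,7,10,11,14,15,18,19,22,23,26,27,30,31): XOR of data positions = 0⊕1⊕0⊕0⊕1⊕1⊕0⊕1⊕1⊕0⊕0⊕0⊕0⊕0⊕0 = 1
p4 (pos 4,5,6,7,12,13,14,15,20,21,22,23,28,29,30,31): XOR of data positions = 0⊕1⊕0⊕1⊕1⊕1⊕0⊕1⊕0⊕0⊕0⊕0⊕1⊕0⊕0 = 0
p8 (pos 8,9,10,11,12,13,14,15,24,25,26,27,28,29,30,31): XOR of data positions = 0⊕0⊕1⊕1⊕1⊕1⊕0⊕0⊕1⊕0⊕0⊕0⊕1⊕0⊕0 = 0
p16 (pos 16,17,18,19,20,21,22,23,24,25,26,27,28,29,30,31): XOR of data positions = 0⊕1⊕1⊕1⊕0⊕0⊕0⊕0⊕1⊕0⊕0⊕0⊕1⊕0⊕0 = 1
Codeword: 1100010000111101011100001000100

1100010000111101011100001000100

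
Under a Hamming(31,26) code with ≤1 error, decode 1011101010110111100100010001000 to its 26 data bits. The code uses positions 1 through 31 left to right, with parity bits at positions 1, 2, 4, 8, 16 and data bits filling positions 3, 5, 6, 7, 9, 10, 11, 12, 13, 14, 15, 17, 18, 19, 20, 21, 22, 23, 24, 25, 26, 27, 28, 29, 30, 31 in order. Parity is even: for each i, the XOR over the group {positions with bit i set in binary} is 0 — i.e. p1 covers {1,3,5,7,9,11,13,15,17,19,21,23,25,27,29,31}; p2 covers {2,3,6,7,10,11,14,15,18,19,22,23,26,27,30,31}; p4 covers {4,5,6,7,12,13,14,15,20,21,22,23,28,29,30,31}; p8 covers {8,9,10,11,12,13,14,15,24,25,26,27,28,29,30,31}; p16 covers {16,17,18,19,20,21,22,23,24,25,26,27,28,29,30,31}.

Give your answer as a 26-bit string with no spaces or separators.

s1 (pos 1,3,5,7,9,11,13,15,17,19,21,23,25,27,29,31): 1⊕1⊕1⊕1⊕1⊕1⊕0⊕1⊕1⊕0⊕0⊕0⊕0⊕0⊕0⊕0 = 0
s2 (pos 2,3,6,7,10,11,14,15,18,19,22,23,26,27,30,31): 0⊕1⊕0⊕1⊕0⊕1⊕1⊕1⊕0⊕0⊕0⊕0⊕0⊕0⊕0⊕0 = 1
s4 (pos 4,5,6,7,12,13,14,15,20,21,22,23,28,29,30,31): 1⊕1⊕0⊕1⊕1⊕0⊕1⊕1⊕1⊕0⊕0⊕0⊕1⊕0⊕0⊕0 = 0
s8 (pos 8,9,10,11,12,13,14,15,24,25,26,27,28,29,30,31): 0⊕1⊕0⊕1⊕1⊕0⊕1⊕1⊕1⊕0⊕0⊕0⊕1⊕0⊕0⊕0 = 1
s16 (pos 16,17,18,19,20,21,22,23,24,25,26,27,28,29,30,31): 1⊕1⊕0⊕0⊕1⊕0⊕0⊕0⊕1⊕0⊕0⊕0⊕1⊕0⊕0⊕0 = 1
Syndrome s16…s1 = 11010 → error at position 26.
Flip position 26: 1011101010110111100100010001000 → 1011101010110111100100010101000
Read data bits from positions 3,5,6,7,9,10,11,12,13,14,15,17,18,19,20,21,22,23,24,25,26,27,28,29,30,31: 11011011011100100010101000

11011011011100100010101000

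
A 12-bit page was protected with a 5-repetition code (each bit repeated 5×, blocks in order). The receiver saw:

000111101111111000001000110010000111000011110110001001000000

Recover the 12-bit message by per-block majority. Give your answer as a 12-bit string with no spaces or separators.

Block 1 (00011): 2 ones → 0
Block 2 (11011): 4 ones → 1
Block 3 (11111): 5 ones → 1
Block 4 (00000): 0 ones → 0
Block 5 (10001): 2 ones → 0
Block 6 (10010): 2 ones → 0
Block 7 (00011): 2 ones → 0
Block 8 (10000): 1 one → 0
Block 9 (11110): 4 ones → 1
Block 10 (11000): 2 ones → 0
Block 11 (10010): 2 ones → 0
Block 12 (00000): 0 ones → 0

011000001000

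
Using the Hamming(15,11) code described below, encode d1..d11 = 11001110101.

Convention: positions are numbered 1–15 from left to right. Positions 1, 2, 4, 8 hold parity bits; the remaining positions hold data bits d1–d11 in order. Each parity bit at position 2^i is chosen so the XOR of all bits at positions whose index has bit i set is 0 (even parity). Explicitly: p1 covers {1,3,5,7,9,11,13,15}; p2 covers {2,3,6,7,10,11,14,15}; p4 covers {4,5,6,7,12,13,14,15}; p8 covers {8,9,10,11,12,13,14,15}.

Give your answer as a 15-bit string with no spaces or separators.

Place data at non-parity positions: p1 p2 1 p4 1 0 0 p8 1 1 1 0 1 0 1
p1 (pos 1,3,5,7,9,11,13,15): XOR of data positions = 1⊕1⊕0⊕1⊕1⊕1⊕1 = 0
p2 (pos 2,3,6,7,10,11,14,15): XOR of data positions = 1⊕0⊕0⊕1⊕1⊕0⊕1 = 0
p4 (pos 4,5,6,7,12,13,14,15): XOR of data positions = 1⊕0⊕0⊕0⊕1⊕0⊕1 = 1
p8 (pos 8,9,10,11,12,13,14,15): XOR of data positions = 1⊕1⊕1⊕0⊕1⊕0⊕1 = 1
Codeword: 001110011110101

001110011110101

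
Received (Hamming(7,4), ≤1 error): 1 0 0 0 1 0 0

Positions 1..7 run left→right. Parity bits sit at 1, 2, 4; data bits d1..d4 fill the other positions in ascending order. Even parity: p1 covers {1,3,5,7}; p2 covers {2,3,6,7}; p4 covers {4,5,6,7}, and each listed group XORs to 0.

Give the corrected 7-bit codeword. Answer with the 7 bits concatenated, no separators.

1001100

s1 (pos 1,3,5,7): 1⊕0⊕1⊕0 = 0
s2 (pos 2,3,6,7): 0⊕0⊕0⊕0 = 0
s4 (pos 4,5,6,7): 0⊕1⊕0⊕0 = 1
Syndrome s4…s1 = 100 → error at position 4.
Flip position 4: 1000100 → 1001100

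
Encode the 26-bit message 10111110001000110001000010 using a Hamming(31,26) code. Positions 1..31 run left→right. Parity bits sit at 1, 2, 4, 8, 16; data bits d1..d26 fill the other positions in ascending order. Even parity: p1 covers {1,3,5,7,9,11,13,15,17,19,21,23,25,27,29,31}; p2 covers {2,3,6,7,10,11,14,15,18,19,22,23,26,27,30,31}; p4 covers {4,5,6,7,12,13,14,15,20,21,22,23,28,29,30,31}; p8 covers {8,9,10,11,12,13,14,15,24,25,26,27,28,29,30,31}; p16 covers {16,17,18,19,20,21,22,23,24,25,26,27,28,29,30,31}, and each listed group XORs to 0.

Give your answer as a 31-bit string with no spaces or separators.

Place data at non-parity positions: p1 p2 1 p4 0 1 1 p8 1 1 1 0 0 0 1 p16 0 0 0 1 1 0 0 0 1 0 0 0 0 1 0
p1 (pos 1,3,5,7,9,11,13,15,17,19,21,23,25,27,29,31): XOR of data positions = 1⊕0⊕1⊕1⊕1⊕0⊕1⊕0⊕0⊕1⊕0⊕1⊕0⊕0⊕0 = 1
p2 (pos 2,3,6,7,10,11,14,15,18,19,22,23,26,27,30,31): XOR of data positions = 1⊕1⊕1⊕1⊕1⊕0⊕1⊕0⊕0⊕0⊕0⊕0⊕0⊕1⊕0 = 1
p4 (pos 4,5,6,7,12,13,14,15,20,21,22,23,28,29,30,31): XOR of data positions = 0⊕1⊕1⊕0⊕0⊕0⊕1⊕1⊕1⊕0⊕0⊕0⊕0⊕1⊕0 = 0
p8 (pos 8,9,10,11,12,13,14,15,24,25,26,27,28,29,30,31): XOR of data positions = 1⊕1⊕1⊕0⊕0⊕0⊕1⊕0⊕1⊕0⊕0⊕0⊕0⊕1⊕0 = 0
p16 (pos 16,17,18,19,20,21,22,23,24,25,26,27,28,29,30,31): XOR of data positions = 0⊕0⊕0⊕1⊕1⊕0⊕0⊕0⊕1⊕0⊕0⊕0⊕0⊕1⊕0 = 0
Codeword: 1110011011100010000110001000010

1110011011100010000110001000010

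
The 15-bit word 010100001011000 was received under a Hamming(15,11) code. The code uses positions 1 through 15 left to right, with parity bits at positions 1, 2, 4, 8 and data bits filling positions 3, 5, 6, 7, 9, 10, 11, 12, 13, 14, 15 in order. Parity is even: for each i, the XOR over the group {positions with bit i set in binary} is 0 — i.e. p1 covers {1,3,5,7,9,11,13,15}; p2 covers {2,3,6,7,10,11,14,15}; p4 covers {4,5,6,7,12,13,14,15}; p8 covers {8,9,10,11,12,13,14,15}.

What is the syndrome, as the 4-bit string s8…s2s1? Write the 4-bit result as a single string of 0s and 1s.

s1 (pos 1,3,5,7,9,11,13,15): 0⊕0⊕0⊕0⊕1⊕1⊕0⊕0 = 0
s2 (pos 2,3,6,7,10,11,14,15): 1⊕0⊕0⊕0⊕0⊕1⊕0⊕0 = 0
s4 (pos 4,5,6,7,12,13,14,15): 1⊕0⊕0⊕0⊕1⊕0⊕0⊕0 = 0
s8 (pos 8,9,10,11,12,13,14,15): 0⊕1⊕0⊕1⊕1⊕0⊕0⊕0 = 1
Syndrome s8…s1 = 1000 → error at position 8.

1000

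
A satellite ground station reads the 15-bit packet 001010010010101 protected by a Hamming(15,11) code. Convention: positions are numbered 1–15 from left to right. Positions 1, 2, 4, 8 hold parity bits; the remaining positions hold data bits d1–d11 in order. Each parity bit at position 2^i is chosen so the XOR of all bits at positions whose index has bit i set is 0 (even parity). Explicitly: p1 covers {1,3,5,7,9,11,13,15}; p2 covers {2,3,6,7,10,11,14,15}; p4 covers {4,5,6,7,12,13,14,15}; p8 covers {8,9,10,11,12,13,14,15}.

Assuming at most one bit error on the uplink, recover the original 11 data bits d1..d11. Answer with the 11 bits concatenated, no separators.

11010010101

s1 (pos 1,3,5,7,9,11,13,15): 0⊕1⊕1⊕0⊕0⊕1⊕1⊕1 = 1
s2 (pos 2,3,6,7,10,11,14,15): 0⊕1⊕0⊕0⊕0⊕1⊕0⊕1 = 1
s4 (pos 4,5,6,7,12,13,14,15): 0⊕1⊕0⊕0⊕0⊕1⊕0⊕1 = 1
s8 (pos 8,9,10,11,12,13,14,15): 1⊕0⊕0⊕1⊕0⊕1⊕0⊕1 = 0
Syndrome s8…s1 = 0111 → error at position 7.
Flip position 7: 001010010010101 → 001010110010101
Read data bits from positions 3,5,6,7,9,10,11,12,13,14,15: 11010010101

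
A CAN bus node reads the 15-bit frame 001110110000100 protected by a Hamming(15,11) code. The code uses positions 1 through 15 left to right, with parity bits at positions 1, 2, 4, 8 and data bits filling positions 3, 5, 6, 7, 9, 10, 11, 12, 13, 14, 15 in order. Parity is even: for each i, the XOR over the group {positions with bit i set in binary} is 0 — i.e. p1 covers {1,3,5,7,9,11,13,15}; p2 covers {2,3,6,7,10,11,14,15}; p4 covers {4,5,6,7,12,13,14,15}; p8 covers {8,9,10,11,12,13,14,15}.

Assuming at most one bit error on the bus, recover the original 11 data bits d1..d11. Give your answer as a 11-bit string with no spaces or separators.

11010000100

s1 (pos 1,3,5,7,9,11,13,15): 0⊕1⊕1⊕1⊕0⊕0⊕1⊕0 = 0
s2 (pos 2,3,6,7,10,11,14,15): 0⊕1⊕0⊕1⊕0⊕0⊕0⊕0 = 0
s4 (pos 4,5,6,7,12,13,14,15): 1⊕1⊕0⊕1⊕0⊕1⊕0⊕0 = 0
s8 (pos 8,9,10,11,12,13,14,15): 1⊕0⊕0⊕0⊕0⊕1⊕0⊕0 = 0
Syndrome s8…s1 = 0000 → no error.
Read data bits from positions 3,5,6,7,9,10,11,12,13,14,15: 11010000100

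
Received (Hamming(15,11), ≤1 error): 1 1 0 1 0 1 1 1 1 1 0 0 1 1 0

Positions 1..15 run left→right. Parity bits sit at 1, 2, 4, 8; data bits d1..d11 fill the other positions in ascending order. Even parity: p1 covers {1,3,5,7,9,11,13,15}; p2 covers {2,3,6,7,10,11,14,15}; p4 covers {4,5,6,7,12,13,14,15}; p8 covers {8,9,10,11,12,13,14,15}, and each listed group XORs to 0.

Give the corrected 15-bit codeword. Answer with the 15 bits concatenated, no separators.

110101111100100

s1 (pos 1,3,5,7,9,11,13,15): 1⊕0⊕0⊕1⊕1⊕0⊕1⊕0 = 0
s2 (pos 2,3,6,7,10,11,14,15): 1⊕0⊕1⊕1⊕1⊕0⊕1⊕0 = 1
s4 (pos 4,5,6,7,12,13,14,15): 1⊕0⊕1⊕1⊕0⊕1⊕1⊕0 = 1
s8 (pos 8,9,10,11,12,13,14,15): 1⊕1⊕1⊕0⊕0⊕1⊕1⊕0 = 1
Syndrome s8…s1 = 1110 → error at position 14.
Flip position 14: 110101111100110 → 110101111100100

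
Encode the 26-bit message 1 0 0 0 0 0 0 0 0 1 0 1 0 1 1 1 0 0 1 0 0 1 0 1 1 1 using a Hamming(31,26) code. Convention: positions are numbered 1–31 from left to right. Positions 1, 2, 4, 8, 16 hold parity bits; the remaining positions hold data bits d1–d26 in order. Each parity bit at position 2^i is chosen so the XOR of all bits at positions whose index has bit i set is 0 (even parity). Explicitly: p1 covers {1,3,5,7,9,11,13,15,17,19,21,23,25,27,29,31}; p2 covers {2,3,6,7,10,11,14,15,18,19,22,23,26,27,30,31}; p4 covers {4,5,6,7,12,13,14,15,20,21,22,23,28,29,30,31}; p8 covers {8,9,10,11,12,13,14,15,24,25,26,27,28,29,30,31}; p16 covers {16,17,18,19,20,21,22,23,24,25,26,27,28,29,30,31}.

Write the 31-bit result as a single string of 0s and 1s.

Place data at non-parity positions: p1 p2 1 p4 0 0 0 p8 0 0 0 0 0 1 0 p16 1 0 1 1 1 0 0 1 0 0 1 0 1 1 1
p1 (pos 1,3,5,7,9,11,13,15,17,19,21,23,25,27,29,31): XOR of data positions = 1⊕0⊕0⊕0⊕0⊕0⊕0⊕1⊕1⊕1⊕0⊕0⊕1⊕1⊕1 = 1
p2 (pos 2,3,6,7,10,11,14,15,18,19,22,23,26,27,30,31): XOR of data positions = 1⊕0⊕0⊕0⊕0⊕1⊕0⊕0⊕1⊕0⊕0⊕0⊕1⊕1⊕1 = 0
p4 (pos 4,5,6,7,12,13,14,15,20,21,22,23,28,29,30,31): XOR of data positions = 0⊕0⊕0⊕0⊕0⊕1⊕0⊕1⊕1⊕0⊕0⊕0⊕1⊕1⊕1 = 0
p8 (pos 8,9,10,11,12,13,14,15,24,25,26,27,28,29,30,31): XOR of data positions = 0⊕0⊕0⊕0⊕0⊕1⊕0⊕1⊕0⊕0⊕1⊕0⊕1⊕1⊕1 = 0
p16 (pos 16,17,18,19,20,21,22,23,24,25,26,27,28,29,30,31): XOR of data positions = 1⊕0⊕1⊕1⊕1⊕0⊕0⊕1⊕0⊕0⊕1⊕0⊕1⊕1⊕1 = 1
Codeword: 1010000000000101101110010010111

1010000000000101101110010010111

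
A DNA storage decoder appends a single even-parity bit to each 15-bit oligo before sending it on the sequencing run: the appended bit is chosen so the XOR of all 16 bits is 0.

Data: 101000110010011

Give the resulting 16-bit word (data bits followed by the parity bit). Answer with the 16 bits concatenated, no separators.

XOR of the 15 data bits: 1⊕0⊕1⊕0⊕0⊕0⊕1⊕1⊕0⊕0⊕1⊕0⊕0⊕1⊕1 = 1
Parity bit = 1 (so all 16 bits XOR to 0).

1010001100100111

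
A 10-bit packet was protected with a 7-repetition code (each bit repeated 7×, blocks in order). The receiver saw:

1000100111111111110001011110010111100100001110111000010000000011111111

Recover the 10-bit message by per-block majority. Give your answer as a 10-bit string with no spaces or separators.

Block 1 (1000100): 2 ones → 0
Block 2 (1111111): 7 ones → 1
Block 3 (1111000): 4 ones → 1
Block 4 (1011110): 5 ones → 1
Block 5 (0101111): 5 ones → 1
Block 6 (0010000): 1 one → 0
Block 7 (1110111): 6 ones → 1
Block 8 (0000100): 1 one → 0
Block 9 (0000001): 1 one → 0
Block 10 (1111111): 7 ones → 1

0111101001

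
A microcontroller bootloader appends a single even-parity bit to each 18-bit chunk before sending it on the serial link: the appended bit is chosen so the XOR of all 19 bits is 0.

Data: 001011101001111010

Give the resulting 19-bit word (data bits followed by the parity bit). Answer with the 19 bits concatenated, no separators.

0010111010011110100

XOR of the 18 data bits: 0⊕0⊕1⊕0⊕1⊕1⊕1⊕0⊕1⊕0⊕0⊕1⊕1⊕1⊕1⊕0⊕1⊕0 = 0
Parity bit = 0 (so all 19 bits XOR to 0).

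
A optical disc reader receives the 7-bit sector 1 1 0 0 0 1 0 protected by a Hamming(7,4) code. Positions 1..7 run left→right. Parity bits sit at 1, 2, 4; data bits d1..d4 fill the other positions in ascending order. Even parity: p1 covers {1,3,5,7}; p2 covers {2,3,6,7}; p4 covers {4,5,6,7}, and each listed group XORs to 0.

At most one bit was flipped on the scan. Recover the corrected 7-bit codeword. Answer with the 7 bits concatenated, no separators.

s1 (pos 1,3,5,7): 1⊕0⊕0⊕0 = 1
s2 (pos 2,3,6,7): 1⊕0⊕1⊕0 = 0
s4 (pos 4,5,6,7): 0⊕0⊕1⊕0 = 1
Syndrome s4…s1 = 101 → error at position 5.
Flip position 5: 1100010 → 1100110

1100110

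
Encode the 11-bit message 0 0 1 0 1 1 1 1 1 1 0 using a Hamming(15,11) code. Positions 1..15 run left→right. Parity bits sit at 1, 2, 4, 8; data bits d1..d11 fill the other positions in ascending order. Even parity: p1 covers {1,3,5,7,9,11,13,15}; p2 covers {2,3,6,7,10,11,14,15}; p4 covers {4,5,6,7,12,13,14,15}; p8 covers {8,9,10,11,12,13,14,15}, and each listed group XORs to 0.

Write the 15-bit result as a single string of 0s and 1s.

100001001111110

Place data at non-parity positions: p1 p2 0 p4 0 1 0 p8 1 1 1 1 1 1 0
p1 (pos 1,3,5,7,9,11,13,15): XOR of data positions = 0⊕0⊕0⊕1⊕1⊕1⊕0 = 1
p2 (pos 2,3,6,7,10,11,14,15): XOR of data positions = 0⊕1⊕0⊕1⊕1⊕1⊕0 = 0
p4 (pos 4,5,6,7,12,13,14,15): XOR of data positions = 0⊕1⊕0⊕1⊕1⊕1⊕0 = 0
p8 (pos 8,9,10,11,12,13,14,15): XOR of data positions = 1⊕1⊕1⊕1⊕1⊕1⊕0 = 0
Codeword: 100001001111110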